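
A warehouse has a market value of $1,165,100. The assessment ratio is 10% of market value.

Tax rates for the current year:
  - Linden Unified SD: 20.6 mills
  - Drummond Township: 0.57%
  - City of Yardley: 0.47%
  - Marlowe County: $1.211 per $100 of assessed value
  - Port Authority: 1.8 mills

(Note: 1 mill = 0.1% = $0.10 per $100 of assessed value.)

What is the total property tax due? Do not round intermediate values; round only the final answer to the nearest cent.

Assessed value = $1,165,100 × 0.1 = $116,510
Linden Unified SD: $116,510 × 0.0206 = $2,400.106
Drummond Township: $116,510 × 0.0057 = $664.107
City of Yardley: $116,510 × 0.0047 = $547.597
Marlowe County: $116,510 × 0.01211 = $1,410.9361
Port Authority: $116,510 × 0.0018 = $209.718
Total = $5,232.4641

$5,232.46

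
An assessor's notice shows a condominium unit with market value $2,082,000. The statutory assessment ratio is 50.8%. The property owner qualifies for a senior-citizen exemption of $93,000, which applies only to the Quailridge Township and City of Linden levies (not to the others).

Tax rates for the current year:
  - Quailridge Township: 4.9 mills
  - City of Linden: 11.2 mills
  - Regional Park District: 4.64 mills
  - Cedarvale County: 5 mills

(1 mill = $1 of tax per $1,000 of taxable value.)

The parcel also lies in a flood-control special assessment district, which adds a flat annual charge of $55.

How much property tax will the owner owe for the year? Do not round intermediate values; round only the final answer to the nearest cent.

$25,781.77

Assessed value = $2,082,000 × 0.508 = $1,057,656
Quailridge Township: ($1,057,656 − $93,000) × 0.0049 = $964,656 × 0.0049 = $4,726.8144
City of Linden: ($1,057,656 − $93,000) × 0.0112 = $964,656 × 0.0112 = $10,804.1472
Regional Park District: $1,057,656 × 0.00464 = $4,907.52384
Cedarvale County: $1,057,656 × 0.005 = $5,288.28
Levies subtotal = $25,726.76544
Total = $25,726.76544 + $55 = $25,781.76544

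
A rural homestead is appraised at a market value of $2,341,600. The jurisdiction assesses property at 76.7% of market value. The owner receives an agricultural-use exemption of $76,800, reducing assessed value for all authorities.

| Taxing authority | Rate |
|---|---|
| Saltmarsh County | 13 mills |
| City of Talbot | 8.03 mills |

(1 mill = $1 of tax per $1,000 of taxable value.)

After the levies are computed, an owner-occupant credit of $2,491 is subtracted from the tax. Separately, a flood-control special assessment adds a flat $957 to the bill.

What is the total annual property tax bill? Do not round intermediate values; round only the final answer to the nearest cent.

$34,620.93

Assessed value = $2,341,600 × 0.767 = $1,796,007.2
Taxable value = $1,796,007.2 − $76,800 = $1,719,207.2
Saltmarsh County: $1,719,207.2 × 0.013 = $22,349.6936
City of Talbot: $1,719,207.2 × 0.00803 = $13,805.233816
Levies subtotal = $36,154.927416
After credit = $36,154.927416 − $2,491 = $33,663.927416
Total = $33,663.927416 + $957 = $34,620.927416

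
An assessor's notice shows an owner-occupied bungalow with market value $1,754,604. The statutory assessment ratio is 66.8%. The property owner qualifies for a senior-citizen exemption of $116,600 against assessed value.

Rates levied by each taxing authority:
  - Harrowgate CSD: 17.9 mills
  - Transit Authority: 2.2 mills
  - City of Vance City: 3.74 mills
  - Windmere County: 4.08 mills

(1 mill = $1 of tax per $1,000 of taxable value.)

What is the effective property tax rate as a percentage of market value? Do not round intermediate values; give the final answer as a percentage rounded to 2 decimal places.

1.68%

Assessed value = $1,754,604 × 0.668 = $1,172,075.472
Taxable value = $1,172,075.472 − $116,600 = $1,055,475.472
Harrowgate CSD: $1,055,475.472 × 0.0179 = $18,893.0109488
Transit Authority: $1,055,475.472 × 0.0022 = $2,322.0460384
City of Vance City: $1,055,475.472 × 0.00374 = $3,947.47826528
Windmere County: $1,055,475.472 × 0.00408 = $4,306.33992576
Total tax = $29,468.87517824
Effective rate = $29,468.87517824 ÷ $1,754,604 = 1.68% of market value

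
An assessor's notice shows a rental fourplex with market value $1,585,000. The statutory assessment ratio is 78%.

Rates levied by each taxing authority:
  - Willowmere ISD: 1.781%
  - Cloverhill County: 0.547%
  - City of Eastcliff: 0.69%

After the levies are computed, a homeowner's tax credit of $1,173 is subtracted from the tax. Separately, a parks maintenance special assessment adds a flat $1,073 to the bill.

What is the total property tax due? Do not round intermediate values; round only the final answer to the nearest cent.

$37,211.53

Assessed value = $1,585,000 × 0.78 = $1,236,300
Willowmere ISD: $1,236,300 × 0.01781 = $22,018.503
Cloverhill County: $1,236,300 × 0.00547 = $6,762.561
City of Eastcliff: $1,236,300 × 0.0069 = $8,530.47
Levies subtotal = $37,311.534
After credit = $37,311.534 − $1,173 = $36,138.534
Total = $36,138.534 + $1,073 = $37,211.534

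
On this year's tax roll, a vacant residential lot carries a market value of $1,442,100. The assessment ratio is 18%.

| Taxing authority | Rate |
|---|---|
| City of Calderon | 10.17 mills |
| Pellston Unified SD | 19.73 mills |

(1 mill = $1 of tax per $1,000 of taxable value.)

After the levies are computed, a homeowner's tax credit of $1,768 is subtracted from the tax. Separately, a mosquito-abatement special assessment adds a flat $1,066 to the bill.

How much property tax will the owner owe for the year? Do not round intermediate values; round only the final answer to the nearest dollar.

Assessed value = $1,442,100 × 0.18 = $259,578
City of Calderon: $259,578 × 0.01017 = $2,639.90826
Pellston Unified SD: $259,578 × 0.01973 = $5,121.47394
Levies subtotal = $7,761.3822
After credit = $7,761.3822 − $1,768 = $5,993.3822
Total = $5,993.3822 + $1,066 = $7,059.3822

$7,059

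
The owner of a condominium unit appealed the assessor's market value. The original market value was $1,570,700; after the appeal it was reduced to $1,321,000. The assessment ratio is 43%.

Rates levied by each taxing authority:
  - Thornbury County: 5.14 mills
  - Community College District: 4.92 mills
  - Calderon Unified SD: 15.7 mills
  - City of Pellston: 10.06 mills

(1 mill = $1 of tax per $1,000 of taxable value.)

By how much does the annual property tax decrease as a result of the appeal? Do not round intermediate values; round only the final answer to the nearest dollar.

$3,846

Old assessed value = $1,570,700 × 0.43 = $675,401
New assessed value = $1,321,000 × 0.43 = $568,030
Combined rate = 0.00514 + 0.00492 + 0.0157 + 0.01006 = 0.03582
Old tax = $675,401 × 0.03582 = $24,192.86382
New tax = $568,030 × 0.03582 = $20,346.8346
Reduction = $24,192.86382 − $20,346.8346 = $3,846.02922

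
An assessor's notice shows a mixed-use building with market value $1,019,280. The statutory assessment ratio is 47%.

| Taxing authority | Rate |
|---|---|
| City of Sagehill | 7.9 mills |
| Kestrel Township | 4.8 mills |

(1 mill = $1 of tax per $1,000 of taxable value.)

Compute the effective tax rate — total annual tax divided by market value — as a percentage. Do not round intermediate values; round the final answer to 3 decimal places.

Assessed value = $1,019,280 × 0.47 = $479,061.6
City of Sagehill: $479,061.6 × 0.0079 = $3,784.58664
Kestrel Township: $479,061.6 × 0.0048 = $2,299.49568
Total tax = $6,084.08232
Effective rate = $6,084.08232 ÷ $1,019,280 = 0.597% of market value

0.597%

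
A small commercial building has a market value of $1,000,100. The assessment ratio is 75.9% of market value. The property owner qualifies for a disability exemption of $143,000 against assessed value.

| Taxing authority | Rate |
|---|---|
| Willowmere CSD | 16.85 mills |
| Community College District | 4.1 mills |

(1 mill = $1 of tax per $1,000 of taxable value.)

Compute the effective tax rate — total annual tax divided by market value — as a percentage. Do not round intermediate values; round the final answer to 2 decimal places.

Assessed value = $1,000,100 × 0.759 = $759,075.9
Taxable value = $759,075.9 − $143,000 = $616,075.9
Willowmere CSD: $616,075.9 × 0.01685 = $10,380.878915
Community College District: $616,075.9 × 0.0041 = $2,525.91119
Total tax = $12,906.790105
Effective rate = $12,906.790105 ÷ $1,000,100 = 1.29% of market value

1.29%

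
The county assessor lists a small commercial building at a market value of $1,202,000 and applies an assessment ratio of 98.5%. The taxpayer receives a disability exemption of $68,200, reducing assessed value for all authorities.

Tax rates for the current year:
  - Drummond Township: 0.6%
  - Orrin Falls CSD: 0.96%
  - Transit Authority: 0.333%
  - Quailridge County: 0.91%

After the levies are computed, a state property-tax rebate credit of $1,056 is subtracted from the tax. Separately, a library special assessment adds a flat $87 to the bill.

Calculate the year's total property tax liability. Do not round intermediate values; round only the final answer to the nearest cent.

Assessed value = $1,202,000 × 0.985 = $1,183,970
Taxable value = $1,183,970 − $68,200 = $1,115,770
Drummond Township: $1,115,770 × 0.006 = $6,694.62
Orrin Falls CSD: $1,115,770 × 0.0096 = $10,711.392
Transit Authority: $1,115,770 × 0.00333 = $3,715.5141
Quailridge County: $1,115,770 × 0.0091 = $10,153.507
Levies subtotal = $31,275.0331
After credit = $31,275.0331 − $1,056 = $30,219.0331
Total = $30,219.0331 + $87 = $30,306.0331

$30,306.03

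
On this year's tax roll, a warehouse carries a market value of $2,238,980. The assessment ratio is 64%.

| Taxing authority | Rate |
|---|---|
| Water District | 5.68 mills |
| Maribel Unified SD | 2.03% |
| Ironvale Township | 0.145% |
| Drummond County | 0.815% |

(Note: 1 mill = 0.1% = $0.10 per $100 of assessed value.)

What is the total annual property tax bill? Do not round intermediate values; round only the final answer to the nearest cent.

$50,984.26

Assessed value = $2,238,980 × 0.64 = $1,432,947.2
Water District: $1,432,947.2 × 0.00568 = $8,139.140096
Maribel Unified SD: $1,432,947.2 × 0.0203 = $29,088.82816
Ironvale Township: $1,432,947.2 × 0.00145 = $2,077.77344
Drummond County: $1,432,947.2 × 0.00815 = $11,678.51968
Total = $50,984.261376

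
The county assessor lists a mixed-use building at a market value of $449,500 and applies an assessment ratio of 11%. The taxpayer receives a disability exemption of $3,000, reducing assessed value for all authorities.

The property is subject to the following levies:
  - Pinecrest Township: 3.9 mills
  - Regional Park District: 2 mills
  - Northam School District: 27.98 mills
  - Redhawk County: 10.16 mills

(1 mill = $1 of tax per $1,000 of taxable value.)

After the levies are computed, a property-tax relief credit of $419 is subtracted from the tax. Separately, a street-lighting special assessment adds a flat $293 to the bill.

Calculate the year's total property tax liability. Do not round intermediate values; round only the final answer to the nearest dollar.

$1,919

Assessed value = $449,500 × 0.11 = $49,445
Taxable value = $49,445 − $3,000 = $46,445
Pinecrest Township: $46,445 × 0.0039 = $181.1355
Regional Park District: $46,445 × 0.002 = $92.89
Northam School District: $46,445 × 0.02798 = $1,299.5311
Redhawk County: $46,445 × 0.01016 = $471.8812
Levies subtotal = $2,045.4378
After credit = $2,045.4378 − $419 = $1,626.4378
Total = $1,626.4378 + $293 = $1,919.4378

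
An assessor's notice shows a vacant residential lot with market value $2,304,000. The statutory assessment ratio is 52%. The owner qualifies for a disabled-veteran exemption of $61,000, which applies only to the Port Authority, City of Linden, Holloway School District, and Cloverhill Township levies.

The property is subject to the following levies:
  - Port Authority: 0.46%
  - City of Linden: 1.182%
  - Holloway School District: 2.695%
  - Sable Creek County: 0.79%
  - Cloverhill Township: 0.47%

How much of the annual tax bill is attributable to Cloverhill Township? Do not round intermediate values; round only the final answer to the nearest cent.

Assessed value = $2,304,000 × 0.52 = $1,198,080
Cloverhill Township taxable value = $1,198,080 − $61,000 = $1,137,080
Cloverhill Township levy = $1,137,080 × 0.0047 = $5,344.276

$5,344.28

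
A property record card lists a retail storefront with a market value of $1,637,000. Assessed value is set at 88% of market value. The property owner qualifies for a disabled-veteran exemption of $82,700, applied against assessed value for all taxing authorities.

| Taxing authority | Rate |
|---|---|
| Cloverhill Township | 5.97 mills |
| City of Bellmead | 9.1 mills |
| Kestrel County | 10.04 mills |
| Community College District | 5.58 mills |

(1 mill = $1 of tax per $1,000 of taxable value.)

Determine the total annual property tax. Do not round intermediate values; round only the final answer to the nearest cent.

Assessed value = $1,637,000 × 0.88 = $1,440,560
Taxable value = $1,440,560 − $82,700 = $1,357,860
Cloverhill Township: $1,357,860 × 0.00597 = $8,106.4242
City of Bellmead: $1,357,860 × 0.0091 = $12,356.526
Kestrel County: $1,357,860 × 0.01004 = $13,632.9144
Community College District: $1,357,860 × 0.00558 = $7,576.8588
Total = $8,106.4242 + $12,356.526 + $13,632.9144 + $7,576.8588 = $41,672.7234

$41,672.72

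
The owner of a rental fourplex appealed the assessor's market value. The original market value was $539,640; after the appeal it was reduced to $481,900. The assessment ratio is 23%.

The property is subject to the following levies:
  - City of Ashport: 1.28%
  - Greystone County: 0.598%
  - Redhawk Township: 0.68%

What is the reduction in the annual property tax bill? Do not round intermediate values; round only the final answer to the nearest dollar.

$340

Old assessed value = $539,640 × 0.23 = $124,117.2
New assessed value = $481,900 × 0.23 = $110,837
Combined rate = 0.0128 + 0.00598 + 0.0068 = 0.02558
Old tax = $124,117.2 × 0.02558 = $3,174.917976
New tax = $110,837 × 0.02558 = $2,835.21046
Reduction = $3,174.917976 − $2,835.21046 = $339.707516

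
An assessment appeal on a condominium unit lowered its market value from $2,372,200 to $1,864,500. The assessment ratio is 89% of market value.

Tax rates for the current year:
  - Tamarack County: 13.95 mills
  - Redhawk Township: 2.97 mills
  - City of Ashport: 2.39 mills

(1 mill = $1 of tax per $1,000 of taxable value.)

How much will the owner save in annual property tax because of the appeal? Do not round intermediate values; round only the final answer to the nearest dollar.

Old assessed value = $2,372,200 × 0.89 = $2,111,258
New assessed value = $1,864,500 × 0.89 = $1,659,405
Combined rate = 0.01395 + 0.00297 + 0.00239 = 0.01931
Old tax = $2,111,258 × 0.01931 = $40,768.39198
New tax = $1,659,405 × 0.01931 = $32,043.11055
Reduction = $40,768.39198 − $32,043.11055 = $8,725.28143

$8,725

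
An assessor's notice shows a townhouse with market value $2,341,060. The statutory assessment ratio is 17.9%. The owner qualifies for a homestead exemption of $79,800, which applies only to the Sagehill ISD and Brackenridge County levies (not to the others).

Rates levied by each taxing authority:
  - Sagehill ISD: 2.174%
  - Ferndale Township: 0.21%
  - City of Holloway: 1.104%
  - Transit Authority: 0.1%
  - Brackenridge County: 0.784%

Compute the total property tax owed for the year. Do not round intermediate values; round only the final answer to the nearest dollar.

$15,960

Assessed value = $2,341,060 × 0.179 = $419,049.74
Sagehill ISD: ($419,049.74 − $79,800) × 0.02174 = $339,249.74 × 0.02174 = $7,375.2893476
Ferndale Township: $419,049.74 × 0.0021 = $880.004454
City of Holloway: $419,049.74 × 0.01104 = $4,626.3091296
Transit Authority: $419,049.74 × 0.001 = $419.04974
Brackenridge County: ($419,049.74 − $79,800) × 0.00784 = $339,249.74 × 0.00784 = $2,659.7179616
Total = $15,960.3706328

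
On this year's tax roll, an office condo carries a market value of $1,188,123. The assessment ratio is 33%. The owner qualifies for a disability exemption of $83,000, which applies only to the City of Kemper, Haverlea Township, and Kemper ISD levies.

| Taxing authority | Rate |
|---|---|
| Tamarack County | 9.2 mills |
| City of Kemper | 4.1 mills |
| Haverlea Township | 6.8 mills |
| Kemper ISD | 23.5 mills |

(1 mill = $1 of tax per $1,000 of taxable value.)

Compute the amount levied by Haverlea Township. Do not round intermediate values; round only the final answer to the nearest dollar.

$2,102

Assessed value = $1,188,123 × 0.33 = $392,080.59
Haverlea Township taxable value = $392,080.59 − $83,000 = $309,080.59
Haverlea Township levy = $309,080.59 × 0.0068 = $2,101.748012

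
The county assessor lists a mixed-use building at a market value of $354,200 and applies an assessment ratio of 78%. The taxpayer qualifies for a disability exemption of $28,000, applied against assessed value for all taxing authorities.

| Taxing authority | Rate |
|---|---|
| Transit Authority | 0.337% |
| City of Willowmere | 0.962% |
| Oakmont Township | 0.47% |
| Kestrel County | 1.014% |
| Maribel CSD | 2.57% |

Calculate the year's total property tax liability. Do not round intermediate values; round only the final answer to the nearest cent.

Assessed value = $354,200 × 0.78 = $276,276
Taxable value = $276,276 − $28,000 = $248,276
Transit Authority: $248,276 × 0.00337 = $836.69012
City of Willowmere: $248,276 × 0.00962 = $2,388.41512
Oakmont Township: $248,276 × 0.0047 = $1,166.8972
Kestrel County: $248,276 × 0.01014 = $2,517.51864
Maribel CSD: $248,276 × 0.0257 = $6,380.6932
Total = $836.69012 + $2,388.41512 + $1,166.8972 + $2,517.51864 + $6,380.6932 = $13,290.21428

$13,290.21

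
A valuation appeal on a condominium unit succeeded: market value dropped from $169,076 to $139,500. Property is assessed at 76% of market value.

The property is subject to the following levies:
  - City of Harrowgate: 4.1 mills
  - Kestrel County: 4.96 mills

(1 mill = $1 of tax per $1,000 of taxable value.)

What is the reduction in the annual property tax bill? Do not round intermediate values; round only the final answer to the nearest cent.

Old assessed value = $169,076 × 0.76 = $128,497.76
New assessed value = $139,500 × 0.76 = $106,020
Combined rate = 0.0041 + 0.00496 = 0.00906
Old tax = $128,497.76 × 0.00906 = $1,164.1897056
New tax = $106,020 × 0.00906 = $960.5412
Reduction = $1,164.1897056 − $960.5412 = $203.6485056

$203.65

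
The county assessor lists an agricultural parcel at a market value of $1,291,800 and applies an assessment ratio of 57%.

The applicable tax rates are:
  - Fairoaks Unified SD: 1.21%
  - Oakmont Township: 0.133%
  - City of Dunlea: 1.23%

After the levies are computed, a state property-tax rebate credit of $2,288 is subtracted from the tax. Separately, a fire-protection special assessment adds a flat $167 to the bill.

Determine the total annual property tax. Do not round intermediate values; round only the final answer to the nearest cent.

$16,824.67

Assessed value = $1,291,800 × 0.57 = $736,326
Fairoaks Unified SD: $736,326 × 0.0121 = $8,909.5446
Oakmont Township: $736,326 × 0.00133 = $979.31358
City of Dunlea: $736,326 × 0.0123 = $9,056.8098
Levies subtotal = $18,945.66798
After credit = $18,945.66798 − $2,288 = $16,657.66798
Total = $16,657.66798 + $167 = $16,824.66798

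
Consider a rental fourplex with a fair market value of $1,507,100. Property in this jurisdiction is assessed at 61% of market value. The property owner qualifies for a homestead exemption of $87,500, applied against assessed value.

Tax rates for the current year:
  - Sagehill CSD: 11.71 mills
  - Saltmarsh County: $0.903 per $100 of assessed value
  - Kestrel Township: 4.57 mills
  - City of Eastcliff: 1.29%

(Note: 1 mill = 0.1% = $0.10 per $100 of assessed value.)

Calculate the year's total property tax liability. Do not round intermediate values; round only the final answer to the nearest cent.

Assessed value = $1,507,100 × 0.61 = $919,331
Taxable value = $919,331 − $87,500 = $831,831
Sagehill CSD: $831,831 × 0.01171 = $9,740.74101
Saltmarsh County: $831,831 × 0.00903 = $7,511.43393
Kestrel Township: $831,831 × 0.00457 = $3,801.46767
City of Eastcliff: $831,831 × 0.0129 = $10,730.6199
Total = $31,784.26251

$31,784.26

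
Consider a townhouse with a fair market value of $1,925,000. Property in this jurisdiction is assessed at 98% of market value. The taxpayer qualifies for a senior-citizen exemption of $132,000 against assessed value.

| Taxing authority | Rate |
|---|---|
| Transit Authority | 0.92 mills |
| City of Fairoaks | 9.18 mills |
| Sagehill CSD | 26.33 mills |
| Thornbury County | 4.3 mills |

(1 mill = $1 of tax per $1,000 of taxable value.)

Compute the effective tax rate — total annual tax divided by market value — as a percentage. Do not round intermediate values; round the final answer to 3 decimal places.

Assessed value = $1,925,000 × 0.98 = $1,886,500
Taxable value = $1,886,500 − $132,000 = $1,754,500
Transit Authority: $1,754,500 × 0.00092 = $1,614.14
City of Fairoaks: $1,754,500 × 0.00918 = $16,106.31
Sagehill CSD: $1,754,500 × 0.02633 = $46,195.985
Thornbury County: $1,754,500 × 0.0043 = $7,544.35
Total tax = $71,460.785
Effective rate = $71,460.785 ÷ $1,925,000 = 3.712% of market value

3.712%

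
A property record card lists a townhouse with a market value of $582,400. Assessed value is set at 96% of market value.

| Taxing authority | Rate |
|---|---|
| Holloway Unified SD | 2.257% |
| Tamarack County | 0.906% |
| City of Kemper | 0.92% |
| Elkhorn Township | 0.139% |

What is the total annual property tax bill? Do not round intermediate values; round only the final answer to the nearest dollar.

$23,605

Assessed value = $582,400 × 0.96 = $559,104
Holloway Unified SD: $559,104 × 0.02257 = $12,618.97728
Tamarack County: $559,104 × 0.00906 = $5,065.48224
City of Kemper: $559,104 × 0.0092 = $5,143.7568
Elkhorn Township: $559,104 × 0.00139 = $777.15456
Total = $12,618.97728 + $5,065.48224 + $5,143.7568 + $777.15456 = $23,605.37088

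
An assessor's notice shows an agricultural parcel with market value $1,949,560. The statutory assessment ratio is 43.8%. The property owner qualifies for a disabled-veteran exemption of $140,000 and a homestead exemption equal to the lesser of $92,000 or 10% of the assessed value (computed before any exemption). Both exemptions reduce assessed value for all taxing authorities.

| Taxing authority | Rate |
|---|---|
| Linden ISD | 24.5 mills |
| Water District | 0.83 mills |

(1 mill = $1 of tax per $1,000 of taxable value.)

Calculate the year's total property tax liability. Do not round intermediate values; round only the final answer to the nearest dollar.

$15,920

Assessed value = $1,949,560 × 0.438 = $853,907.28
Homestead exemption = min($92,000, 10% × $853,907.28) = min($92,000, $85,390.728) = $85,390.728 (percentage binds)
Taxable value = $853,907.28 − $140,000 − $85,390.728 = $628,516.552
Linden ISD: $628,516.552 × 0.0245 = $15,398.655524
Water District: $628,516.552 × 0.00083 = $521.66873816
Total = $15,920.32426216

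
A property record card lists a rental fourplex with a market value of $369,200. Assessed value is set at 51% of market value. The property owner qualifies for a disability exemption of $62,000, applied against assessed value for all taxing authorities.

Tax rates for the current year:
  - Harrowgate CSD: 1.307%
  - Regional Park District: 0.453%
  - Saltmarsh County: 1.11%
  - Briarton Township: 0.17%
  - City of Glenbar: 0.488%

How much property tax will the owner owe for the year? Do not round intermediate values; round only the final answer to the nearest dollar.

Assessed value = $369,200 × 0.51 = $188,292
Taxable value = $188,292 − $62,000 = $126,292
Harrowgate CSD: $126,292 × 0.01307 = $1,650.63644
Regional Park District: $126,292 × 0.00453 = $572.10276
Saltmarsh County: $126,292 × 0.0111 = $1,401.8412
Briarton Township: $126,292 × 0.0017 = $214.6964
City of Glenbar: $126,292 × 0.00488 = $616.30496
Total = $1,650.63644 + $572.10276 + $1,401.8412 + $214.6964 + $616.30496 = $4,455.58176

$4,456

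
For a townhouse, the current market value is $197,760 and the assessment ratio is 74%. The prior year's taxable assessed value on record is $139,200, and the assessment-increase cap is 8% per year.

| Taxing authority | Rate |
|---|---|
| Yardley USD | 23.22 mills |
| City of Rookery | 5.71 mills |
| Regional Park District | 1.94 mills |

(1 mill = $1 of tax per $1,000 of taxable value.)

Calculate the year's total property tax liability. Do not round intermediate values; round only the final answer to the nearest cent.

Uncapped assessed value = $197,760 × 0.74 = $146,342.4
Cap limit = $139,200 × 1.08 = $150,336
Taxable assessed value = min($146,342.4, $150,336) = $146,342.4 (cap does not bind)
Yardley USD: $146,342.4 × 0.02322 = $3,398.070528
City of Rookery: $146,342.4 × 0.00571 = $835.615104
Regional Park District: $146,342.4 × 0.00194 = $283.904256
Total = $4,517.589888

$4,517.59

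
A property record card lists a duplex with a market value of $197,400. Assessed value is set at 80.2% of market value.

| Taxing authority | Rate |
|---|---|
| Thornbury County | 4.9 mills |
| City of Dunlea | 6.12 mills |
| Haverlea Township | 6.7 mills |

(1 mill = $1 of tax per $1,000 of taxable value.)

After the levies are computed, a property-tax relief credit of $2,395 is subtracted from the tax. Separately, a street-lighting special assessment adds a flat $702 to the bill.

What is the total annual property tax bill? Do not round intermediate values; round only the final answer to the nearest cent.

Assessed value = $197,400 × 0.802 = $158,314.8
Thornbury County: $158,314.8 × 0.0049 = $775.74252
City of Dunlea: $158,314.8 × 0.00612 = $968.886576
Haverlea Township: $158,314.8 × 0.0067 = $1,060.70916
Levies subtotal = $2,805.338256
After credit = $2,805.338256 − $2,395 = $410.338256
Total = $410.338256 + $702 = $1,112.338256

$1,112.34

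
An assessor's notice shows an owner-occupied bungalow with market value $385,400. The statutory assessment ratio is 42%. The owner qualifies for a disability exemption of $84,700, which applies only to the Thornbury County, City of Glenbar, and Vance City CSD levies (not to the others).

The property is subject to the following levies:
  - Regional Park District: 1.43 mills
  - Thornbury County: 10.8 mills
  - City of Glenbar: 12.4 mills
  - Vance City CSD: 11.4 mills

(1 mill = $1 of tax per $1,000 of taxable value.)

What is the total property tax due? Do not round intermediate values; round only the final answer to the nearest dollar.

Assessed value = $385,400 × 0.42 = $161,868
Regional Park District: $161,868 × 0.00143 = $231.47124
Thornbury County: ($161,868 − $84,700) × 0.0108 = $77,168 × 0.0108 = $833.4144
City of Glenbar: ($161,868 − $84,700) × 0.0124 = $77,168 × 0.0124 = $956.8832
Vance City CSD: ($161,868 − $84,700) × 0.0114 = $77,168 × 0.0114 = $879.7152
Total = $2,901.48404

$2,901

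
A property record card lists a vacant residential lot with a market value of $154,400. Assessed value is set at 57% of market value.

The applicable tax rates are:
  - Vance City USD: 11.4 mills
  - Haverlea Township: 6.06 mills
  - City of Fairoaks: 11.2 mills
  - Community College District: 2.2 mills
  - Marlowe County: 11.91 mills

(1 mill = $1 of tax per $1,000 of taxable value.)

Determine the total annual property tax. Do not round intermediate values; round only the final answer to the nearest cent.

$3,764.10

Assessed value = $154,400 × 0.57 = $88,008
Vance City USD: $88,008 × 0.0114 = $1,003.2912
Haverlea Township: $88,008 × 0.00606 = $533.32848
City of Fairoaks: $88,008 × 0.0112 = $985.6896
Community College District: $88,008 × 0.0022 = $193.6176
Marlowe County: $88,008 × 0.01191 = $1,048.17528
Total = $1,003.2912 + $533.32848 + $985.6896 + $193.6176 + $1,048.17528 = $3,764.10216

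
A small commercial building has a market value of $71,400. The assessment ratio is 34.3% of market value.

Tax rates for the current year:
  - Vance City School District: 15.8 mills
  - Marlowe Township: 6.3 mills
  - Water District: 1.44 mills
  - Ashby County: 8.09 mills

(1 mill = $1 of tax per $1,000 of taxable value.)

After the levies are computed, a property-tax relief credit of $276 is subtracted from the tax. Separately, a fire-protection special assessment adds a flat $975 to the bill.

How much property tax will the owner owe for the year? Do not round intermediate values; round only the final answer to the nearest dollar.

$1,474

Assessed value = $71,400 × 0.343 = $24,490.2
Vance City School District: $24,490.2 × 0.0158 = $386.94516
Marlowe Township: $24,490.2 × 0.0063 = $154.28826
Water District: $24,490.2 × 0.00144 = $35.265888
Ashby County: $24,490.2 × 0.00809 = $198.125718
Levies subtotal = $774.625026
After credit = $774.625026 − $276 = $498.625026
Total = $498.625026 + $975 = $1,473.625026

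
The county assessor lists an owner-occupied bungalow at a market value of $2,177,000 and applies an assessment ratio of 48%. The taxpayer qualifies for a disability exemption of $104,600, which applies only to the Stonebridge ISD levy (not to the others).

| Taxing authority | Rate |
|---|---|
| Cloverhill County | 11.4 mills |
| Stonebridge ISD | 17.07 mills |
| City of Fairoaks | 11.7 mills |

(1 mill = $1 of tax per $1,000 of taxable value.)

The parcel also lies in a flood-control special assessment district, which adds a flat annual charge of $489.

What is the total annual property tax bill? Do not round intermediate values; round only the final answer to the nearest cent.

Assessed value = $2,177,000 × 0.48 = $1,044,960
Cloverhill County: $1,044,960 × 0.0114 = $11,912.544
Stonebridge ISD: ($1,044,960 − $104,600) × 0.01707 = $940,360 × 0.01707 = $16,051.9452
City of Fairoaks: $1,044,960 × 0.0117 = $12,226.032
Levies subtotal = $40,190.5212
Total = $40,190.5212 + $489 = $40,679.5212

$40,679.52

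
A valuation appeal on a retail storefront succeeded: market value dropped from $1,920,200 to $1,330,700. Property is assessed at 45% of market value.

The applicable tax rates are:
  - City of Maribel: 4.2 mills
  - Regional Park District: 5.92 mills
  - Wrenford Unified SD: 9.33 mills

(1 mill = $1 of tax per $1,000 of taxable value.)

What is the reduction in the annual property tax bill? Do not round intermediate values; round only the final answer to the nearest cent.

$5,159.60

Old assessed value = $1,920,200 × 0.45 = $864,090
New assessed value = $1,330,700 × 0.45 = $598,815
Combined rate = 0.0042 + 0.00592 + 0.00933 = 0.01945
Old tax = $864,090 × 0.01945 = $16,806.5505
New tax = $598,815 × 0.01945 = $11,646.95175
Reduction = $16,806.5505 − $11,646.95175 = $5,159.59875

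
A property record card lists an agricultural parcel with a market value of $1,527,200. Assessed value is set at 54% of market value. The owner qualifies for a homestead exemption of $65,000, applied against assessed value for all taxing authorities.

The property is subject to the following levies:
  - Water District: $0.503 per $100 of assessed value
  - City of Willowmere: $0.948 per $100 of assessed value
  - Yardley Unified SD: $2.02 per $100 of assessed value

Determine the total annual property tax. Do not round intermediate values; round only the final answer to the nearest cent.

$26,368.77

Assessed value = $1,527,200 × 0.54 = $824,688
Taxable value = $824,688 − $65,000 = $759,688
Water District: $759,688 × 0.00503 = $3,821.23064
City of Willowmere: $759,688 × 0.00948 = $7,201.84224
Yardley Unified SD: $759,688 × 0.0202 = $15,345.6976
Total = $3,821.23064 + $7,201.84224 + $15,345.6976 = $26,368.77048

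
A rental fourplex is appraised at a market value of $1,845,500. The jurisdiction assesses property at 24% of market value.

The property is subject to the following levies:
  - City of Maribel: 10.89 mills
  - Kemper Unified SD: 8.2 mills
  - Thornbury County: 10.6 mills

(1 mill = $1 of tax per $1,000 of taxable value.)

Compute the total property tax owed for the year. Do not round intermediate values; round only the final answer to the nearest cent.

$13,150.29

Assessed value = $1,845,500 × 0.24 = $442,920
City of Maribel: $442,920 × 0.01089 = $4,823.3988
Kemper Unified SD: $442,920 × 0.0082 = $3,631.944
Thornbury County: $442,920 × 0.0106 = $4,694.952
Total = $4,823.3988 + $3,631.944 + $4,694.952 = $13,150.2948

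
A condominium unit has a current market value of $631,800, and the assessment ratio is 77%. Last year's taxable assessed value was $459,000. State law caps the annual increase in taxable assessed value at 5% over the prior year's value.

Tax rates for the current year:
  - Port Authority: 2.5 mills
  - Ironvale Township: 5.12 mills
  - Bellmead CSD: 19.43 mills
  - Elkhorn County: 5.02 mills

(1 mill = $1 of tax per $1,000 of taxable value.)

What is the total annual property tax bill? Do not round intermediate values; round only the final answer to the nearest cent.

Uncapped assessed value = $631,800 × 0.77 = $486,486
Cap limit = $459,000 × 1.05 = $481,950
Taxable assessed value = min($486,486, $481,950) = $481,950 (cap binds)
Port Authority: $481,950 × 0.0025 = $1,204.875
Ironvale Township: $481,950 × 0.00512 = $2,467.584
Bellmead CSD: $481,950 × 0.01943 = $9,364.2885
Elkhorn County: $481,950 × 0.00502 = $2,419.389
Total = $15,456.1365

$15,456.14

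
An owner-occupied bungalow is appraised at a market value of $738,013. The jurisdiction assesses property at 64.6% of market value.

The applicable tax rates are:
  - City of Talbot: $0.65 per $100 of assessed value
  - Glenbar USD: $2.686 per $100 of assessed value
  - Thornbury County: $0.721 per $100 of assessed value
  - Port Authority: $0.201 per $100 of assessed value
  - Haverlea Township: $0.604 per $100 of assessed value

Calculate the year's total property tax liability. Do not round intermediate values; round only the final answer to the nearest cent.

Assessed value = $738,013 × 0.646 = $476,756.398
City of Talbot: $476,756.398 × 0.0065 = $3,098.916587
Glenbar USD: $476,756.398 × 0.02686 = $12,805.67685028
Thornbury County: $476,756.398 × 0.00721 = $3,437.41362958
Port Authority: $476,756.398 × 0.00201 = $958.28035998
Haverlea Township: $476,756.398 × 0.00604 = $2,879.60864392
Total = $3,098.916587 + $12,805.67685028 + $3,437.41362958 + $958.28035998 + $2,879.60864392 = $23,179.89607076

$23,179.90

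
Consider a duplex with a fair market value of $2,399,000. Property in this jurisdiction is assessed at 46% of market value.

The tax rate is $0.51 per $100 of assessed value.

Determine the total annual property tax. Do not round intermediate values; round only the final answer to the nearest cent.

$5,628.05

Assessed value = $2,399,000 × 0.46 = $1,103,540
Tax = $1,103,540 × 0.0051 = $5,628.054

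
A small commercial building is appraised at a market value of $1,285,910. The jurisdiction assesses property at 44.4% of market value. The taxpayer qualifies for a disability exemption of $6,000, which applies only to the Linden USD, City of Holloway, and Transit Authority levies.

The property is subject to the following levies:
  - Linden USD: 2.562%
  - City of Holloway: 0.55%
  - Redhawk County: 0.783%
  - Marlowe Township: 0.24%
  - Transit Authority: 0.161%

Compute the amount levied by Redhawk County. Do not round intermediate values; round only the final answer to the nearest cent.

Assessed value = $1,285,910 × 0.444 = $570,944.04
Redhawk County taxable value = $570,944.04 (exemption does not apply)
Redhawk County levy = $570,944.04 × 0.00783 = $4,470.4918332

$4,470.49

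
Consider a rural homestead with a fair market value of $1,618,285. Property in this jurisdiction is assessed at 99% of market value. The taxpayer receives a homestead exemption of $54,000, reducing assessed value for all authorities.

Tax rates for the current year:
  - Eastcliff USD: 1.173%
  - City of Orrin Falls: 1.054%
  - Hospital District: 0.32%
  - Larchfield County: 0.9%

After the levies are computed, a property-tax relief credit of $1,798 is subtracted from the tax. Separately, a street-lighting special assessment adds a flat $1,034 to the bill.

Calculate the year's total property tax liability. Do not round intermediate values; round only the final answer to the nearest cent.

$52,599.08

Assessed value = $1,618,285 × 0.99 = $1,602,102.15
Taxable value = $1,602,102.15 − $54,000 = $1,548,102.15
Eastcliff USD: $1,548,102.15 × 0.01173 = $18,159.2382195
City of Orrin Falls: $1,548,102.15 × 0.01054 = $16,316.996661
Hospital District: $1,548,102.15 × 0.0032 = $4,953.92688
Larchfield County: $1,548,102.15 × 0.009 = $13,932.91935
Levies subtotal = $53,363.0811105
After credit = $53,363.0811105 − $1,798 = $51,565.0811105
Total = $51,565.0811105 + $1,034 = $52,599.0811105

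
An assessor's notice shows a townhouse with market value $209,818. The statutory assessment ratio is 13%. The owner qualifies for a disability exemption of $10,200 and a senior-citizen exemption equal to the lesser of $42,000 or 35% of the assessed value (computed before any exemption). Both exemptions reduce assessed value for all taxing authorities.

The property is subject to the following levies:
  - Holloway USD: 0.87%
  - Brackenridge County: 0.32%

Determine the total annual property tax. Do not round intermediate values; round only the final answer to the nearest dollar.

$90

Assessed value = $209,818 × 0.13 = $27,276.34
Senior-citizen exemption = min($42,000, 35% × $27,276.34) = min($42,000, $9,546.719) = $9,546.719 (percentage binds)
Taxable value = $27,276.34 − $10,200 − $9,546.719 = $7,529.621
Holloway USD: $7,529.621 × 0.0087 = $65.5077027
Brackenridge County: $7,529.621 × 0.0032 = $24.0947872
Total = $89.6024899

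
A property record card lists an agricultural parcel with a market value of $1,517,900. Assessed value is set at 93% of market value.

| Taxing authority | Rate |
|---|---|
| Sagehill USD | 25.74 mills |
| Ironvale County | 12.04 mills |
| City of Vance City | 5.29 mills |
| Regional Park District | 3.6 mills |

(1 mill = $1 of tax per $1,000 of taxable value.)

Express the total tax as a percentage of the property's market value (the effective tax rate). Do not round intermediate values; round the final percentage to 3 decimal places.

4.340%

Assessed value = $1,517,900 × 0.93 = $1,411,647
Sagehill USD: $1,411,647 × 0.02574 = $36,335.79378
Ironvale County: $1,411,647 × 0.01204 = $16,996.22988
City of Vance City: $1,411,647 × 0.00529 = $7,467.61263
Regional Park District: $1,411,647 × 0.0036 = $5,081.9292
Total tax = $65,881.56549
Effective rate = $65,881.56549 ÷ $1,517,900 = 4.340% of market value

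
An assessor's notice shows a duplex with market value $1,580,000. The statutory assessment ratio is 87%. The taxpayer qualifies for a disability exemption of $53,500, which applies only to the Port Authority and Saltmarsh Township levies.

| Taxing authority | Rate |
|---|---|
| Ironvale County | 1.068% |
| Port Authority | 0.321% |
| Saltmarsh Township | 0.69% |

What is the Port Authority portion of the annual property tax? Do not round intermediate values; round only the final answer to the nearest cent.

$4,240.73

Assessed value = $1,580,000 × 0.87 = $1,374,600
Port Authority taxable value = $1,374,600 − $53,500 = $1,321,100
Port Authority levy = $1,321,100 × 0.00321 = $4,240.731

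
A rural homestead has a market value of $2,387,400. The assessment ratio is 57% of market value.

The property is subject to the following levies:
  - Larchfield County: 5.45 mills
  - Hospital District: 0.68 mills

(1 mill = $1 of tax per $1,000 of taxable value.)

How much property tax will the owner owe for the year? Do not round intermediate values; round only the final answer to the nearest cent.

Assessed value = $2,387,400 × 0.57 = $1,360,818
Larchfield County: $1,360,818 × 0.00545 = $7,416.4581
Hospital District: $1,360,818 × 0.00068 = $925.35624
Total = $7,416.4581 + $925.35624 = $8,341.81434

$8,341.81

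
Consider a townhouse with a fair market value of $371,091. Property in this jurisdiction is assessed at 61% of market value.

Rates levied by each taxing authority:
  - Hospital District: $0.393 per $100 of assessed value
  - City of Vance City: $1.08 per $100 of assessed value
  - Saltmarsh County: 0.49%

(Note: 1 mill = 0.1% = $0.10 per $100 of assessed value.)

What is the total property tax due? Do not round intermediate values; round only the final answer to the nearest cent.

Assessed value = $371,091 × 0.61 = $226,365.51
Hospital District: $226,365.51 × 0.00393 = $889.6164543
City of Vance City: $226,365.51 × 0.0108 = $2,444.747508
Saltmarsh County: $226,365.51 × 0.0049 = $1,109.190999
Total = $4,443.5549613

$4,443.55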